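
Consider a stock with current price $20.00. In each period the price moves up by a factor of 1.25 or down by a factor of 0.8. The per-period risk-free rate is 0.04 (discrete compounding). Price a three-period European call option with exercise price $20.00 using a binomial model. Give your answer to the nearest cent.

$4.34

Risk-neutral probability p = (1 + 0.04 − 0.8)/(1.25 − 0.8) = 0.2400/0.4500 = 0.5333
Terminal stock prices: S_uuu = 39.06, S_uud = 25, S_udd = 16, S_ddd = 10.24
Terminal payoffs (S − K): max(19.06, 0) = 19.06, max(5, 0) = 5, max(-4, 0) = 0, max(-9.76, 0) = 0
Node uu (S = 31.25): V_uu = 1/1.04·[0.5333·19.0625 + 0.4667·5.0000] = 12.0192
Node ud (S = 20): V_ud = 1/1.04·[0.5333·5.0000 + 0.4667·0.0000] = 2.5641
Node dd (S = 12.8): V_dd = 1/1.04·[0.5333·0.0000 + 0.4667·0.0000] = 0.0000
Node u (S = 25): V_u = 1/1.04·[0.5333·12.0192 + 0.4667·2.5641] = 7.3143
Node d (S = 16): V_d = 1/1.04·[0.5333·2.5641 + 0.4667·0.0000] = 1.3149
Node 0 (S = 20): V_0 = 1/1.04·[0.5333·7.3143 + 0.4667·1.3149] = 4.3409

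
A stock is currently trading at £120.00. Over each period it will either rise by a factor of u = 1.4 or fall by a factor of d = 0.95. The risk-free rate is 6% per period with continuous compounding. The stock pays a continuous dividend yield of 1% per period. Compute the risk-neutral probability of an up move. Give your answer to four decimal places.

Per-period risk-free factor R = e^0.06 = 1.0618; dividend-adjusted growth = e^(0.06−0.01) = 1.0513.
Risk-neutral probability p = (1.0513 − 0.95)/(1.4 − 0.95) = 0.1013/0.4500 = 0.2250

p = 0.2250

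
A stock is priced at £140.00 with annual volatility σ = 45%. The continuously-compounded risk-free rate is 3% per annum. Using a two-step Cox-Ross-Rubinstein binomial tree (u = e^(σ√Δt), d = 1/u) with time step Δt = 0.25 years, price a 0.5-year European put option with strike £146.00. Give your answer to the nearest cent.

£19.20

CRR parameters: u = e^(σ√Δt) = e^(0.45·√0.25) = 1.2523, d = 1/u = 0.7985
Per-period rate: rΔt = 0.03·0.25 = 0.0075, so R = e^0.0075 = 1.0075
Risk-neutral probability p = (e^0.0075 − 0.7985)/(1.2523 − 0.7985) = 0.2090/0.4538 = 0.4606
Terminal stock prices: S_uu = 219.6, S_ud = 140, S_dd = 89.27
Terminal payoffs (K − S): max(-73.56, 0) = 0, max(6, 0) = 6, max(56.73, 0) = 56.73
Node u (S = 175.3): V_u = e^(−0.0075)·[0.4606·0.0000 + 0.5394·6.0000] = 3.2124
Node d (S = 111.8): V_d = e^(−0.0075)·[0.4606·6.0000 + 0.5394·56.7321] = 33.1168
Node 0 (S = 140): V_0 = e^(−0.0075)·[0.4606·3.2124 + 0.5394·33.1168] = 19.1990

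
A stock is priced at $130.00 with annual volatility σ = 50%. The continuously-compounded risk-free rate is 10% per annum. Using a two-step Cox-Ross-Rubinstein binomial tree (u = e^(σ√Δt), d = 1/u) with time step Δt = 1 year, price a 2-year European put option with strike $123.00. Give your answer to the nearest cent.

CRR parameters: u = e^(σ√Δt) = e^(0.5·√1) = 1.6487, d = 1/u = 0.6065
Per-period rate: rΔt = 0.1·1 = 0.1, so R = e^0.1 = 1.1052
Risk-neutral probability p = (e^0.1 − 0.6065)/(1.6487 − 0.6065) = 0.4986/1.0422 = 0.4785
Terminal stock prices: S_uu = 353.4, S_ud = 130, S_dd = 47.82
Terminal payoffs (K − S): max(-230.4, 0) = 0, max(-7, 0) = 0, max(75.18, 0) = 75.18
Node u (S = 214.3): V_u = e^(−0.1)·[0.4785·0.0000 + 0.5215·0.0000] = 0.0000
Node d (S = 78.85): V_d = e^(−0.1)·[0.4785·0.0000 + 0.5215·75.1757] = 35.4765
Node 0 (S = 130): V_0 = e^(−0.1)·[0.4785·0.0000 + 0.5215·35.4765] = 16.7419

$16.74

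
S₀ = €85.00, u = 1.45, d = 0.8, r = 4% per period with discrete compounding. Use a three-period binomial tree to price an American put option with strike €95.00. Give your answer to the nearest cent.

€19.15

Risk-neutral probability p = (1 + 0.04 − 0.8)/(1.45 − 0.8) = 0.2400/0.6500 = 0.3692
Terminal stock prices: S_uuu = 259.1, S_uud = 143, S_udd = 78.88, S_ddd = 43.52
Terminal payoffs (K − S): max(-164.1, 0) = 0, max(-47.97, 0) = 0, max(16.12, 0) = 16.12, max(51.48, 0) = 51.48
Node uu (S = 178.7): continuation = 1/1.04·[0.3692·0.0000 + 0.6308·0.0000] = 0.0000; exercise value = 0.0000 ≤ continuation, so V_uu = 0.0000
Node ud (S = 98.6): continuation = 1/1.04·[0.3692·0.0000 + 0.6308·16.1200] = 9.7769; exercise value = 0.0000 ≤ continuation, so V_ud = 9.7769
Node dd (S = 54.4): continuation = 1/1.04·[0.3692·16.1200 + 0.6308·51.4800] = 36.9462; exercise value = 40.6000 > continuation, so V_dd = 40.6000 (exercise)
Node u (S = 123.2): continuation = 1/1.04·[0.3692·0.0000 + 0.6308·9.7769] = 5.9298; exercise value = 0.0000 ≤ continuation, so V_u = 5.9298
Node d (S = 68): continuation = 1/1.04·[0.3692·9.7769 + 0.6308·40.6000] = 28.0954; exercise value = 27.0000 ≤ continuation, so V_d = 28.0954
Node 0 (S = 85): continuation = 1/1.04·[0.3692·5.9298 + 0.6308·28.0954] = 19.1453; exercise value = 10.0000 ≤ continuation, so V_0 = 19.1453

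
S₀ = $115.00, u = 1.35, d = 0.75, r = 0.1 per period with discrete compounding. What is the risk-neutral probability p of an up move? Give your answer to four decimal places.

p = 0.5833

Risk-neutral probability p = (1 + 0.1 − 0.75)/(1.35 − 0.75) = 0.3500/0.6000 = 0.5833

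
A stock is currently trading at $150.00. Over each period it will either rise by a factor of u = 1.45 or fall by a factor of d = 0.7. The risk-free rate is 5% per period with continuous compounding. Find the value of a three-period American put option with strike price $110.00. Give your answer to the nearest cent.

Risk-neutral probability p = (e^0.05 − 0.7)/(1.45 − 0.7) = 0.3513/0.7500 = 0.4684
Terminal stock prices: S_uuu = 457.3, S_uud = 220.8, S_udd = 106.6, S_ddd = 51.45
Terminal payoffs (K − S): max(-347.3, 0) = 0, max(-110.8, 0) = 0, max(3.425, 0) = 3.425, max(58.55, 0) = 58.55
Node uu (S = 315.4): continuation = e^(−0.05)·[0.4684·0.0000 + 0.5316·0.0000] = 0.0000; exercise value = 0.0000 ≤ continuation, so V_uu = 0.0000
Node ud (S = 152.2): continuation = e^(−0.05)·[0.4684·0.0000 + 0.5316·3.4250] = 1.7321; exercise value = 0.0000 ≤ continuation, so V_ud = 1.7321
Node dd (S = 73.5): continuation = e^(−0.05)·[0.4684·3.4250 + 0.5316·58.5500] = 31.1352; exercise value = 36.5000 > continuation, so V_dd = 36.5000 (exercise)
Node u (S = 217.5): continuation = e^(−0.05)·[0.4684·0.0000 + 0.5316·1.7321] = 0.8759; exercise value = 0.0000 ≤ continuation, so V_u = 0.8759
Node d (S = 105): continuation = e^(−0.05)·[0.4684·1.7321 + 0.5316·36.5000] = 19.2301; exercise value = 5.0000 ≤ continuation, so V_d = 19.2301
Node 0 (S = 150): continuation = e^(−0.05)·[0.4684·0.8759 + 0.5316·19.2301] = 10.1151; exercise value = 0.0000 ≤ continuation, so V_0 = 10.1151

$10.12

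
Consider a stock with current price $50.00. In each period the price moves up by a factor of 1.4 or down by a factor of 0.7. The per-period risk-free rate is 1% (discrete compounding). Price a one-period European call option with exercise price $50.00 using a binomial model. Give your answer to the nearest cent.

Risk-neutral probability p = (1 + 0.01 − 0.7)/(1.4 − 0.7) = 0.3100/0.7000 = 0.4429
Terminal stock prices: S_u = 70, S_d = 35
Terminal payoffs (S − K): max(20, 0) = 20, max(-15, 0) = 0
Node 0 (S = 50): V_0 = 1/1.01·[0.4429·20.0000 + 0.5571·0.0000] = 8.7694

$8.77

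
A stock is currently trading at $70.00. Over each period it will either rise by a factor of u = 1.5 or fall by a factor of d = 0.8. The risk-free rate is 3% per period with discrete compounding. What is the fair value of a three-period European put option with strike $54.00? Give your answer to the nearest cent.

Risk-neutral probability p = (1 + 0.03 − 0.8)/(1.5 − 0.8) = 0.2300/0.7000 = 0.3286
Terminal stock prices: S_uuu = 236.2, S_uud = 126, S_udd = 67.2, S_ddd = 35.84
Terminal payoffs (K − S): max(-182.2, 0) = 0, max(-72, 0) = 0, max(-13.2, 0) = 0, max(18.16, 0) = 18.16
Node uu (S = 157.5): V_uu = 1/1.03·[0.3286·0.0000 + 0.6714·0.0000] = 0.0000
Node ud (S = 84): V_ud = 1/1.03·[0.3286·0.0000 + 0.6714·0.0000] = 0.0000
Node dd (S = 44.8): V_dd = 1/1.03·[0.3286·0.0000 + 0.6714·18.1600] = 11.8380
Node u (S = 105): V_u = 1/1.03·[0.3286·0.0000 + 0.6714·0.0000] = 0.0000
Node d (S = 56): V_d = 1/1.03·[0.3286·0.0000 + 0.6714·11.8380] = 7.7169
Node 0 (S = 70): V_0 = 1/1.03·[0.3286·0.0000 + 0.6714·7.7169] = 5.0304

$5.03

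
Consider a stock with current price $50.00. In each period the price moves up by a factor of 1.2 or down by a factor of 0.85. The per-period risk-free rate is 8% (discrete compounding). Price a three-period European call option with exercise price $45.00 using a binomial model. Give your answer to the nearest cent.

Risk-neutral probability p = (1 + 0.08 − 0.85)/(1.2 − 0.85) = 0.2300/0.3500 = 0.6571
Terminal stock prices: S_uuu = 86.4, S_uud = 61.2, S_udd = 43.35, S_ddd = 30.71
Terminal payoffs (S − K): max(41.4, 0) = 41.4, max(16.2, 0) = 16.2, max(-1.65, 0) = 0, max(-14.29, 0) = 0
Node uu (S = 72): V_uu = 1/1.08·[0.6571·41.4000 + 0.3429·16.2000] = 30.3333
Node ud (S = 51): V_ud = 1/1.08·[0.6571·16.2000 + 0.3429·0.0000] = 9.8571
Node dd (S = 36.12): V_dd = 1/1.08·[0.6571·0.0000 + 0.3429·0.0000] = 0.0000
Node u (S = 60): V_u = 1/1.08·[0.6571·30.3333 + 0.3429·9.8571] = 21.5860
Node d (S = 42.5): V_d = 1/1.08·[0.6571·9.8571 + 0.3429·0.0000] = 5.9977
Node 0 (S = 50): V_0 = 1/1.08·[0.6571·21.5860 + 0.3429·5.9977] = 15.0384

$15.04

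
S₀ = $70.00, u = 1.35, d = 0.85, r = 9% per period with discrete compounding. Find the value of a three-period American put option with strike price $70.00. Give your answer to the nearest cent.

$5.18

Risk-neutral probability p = (1 + 0.09 − 0.85)/(1.35 − 0.85) = 0.2400/0.5000 = 0.4800
Terminal stock prices: S_uuu = 172.2, S_uud = 108.4, S_udd = 68.28, S_ddd = 42.99
Terminal payoffs (K − S): max(-102.2, 0) = 0, max(-38.44, 0) = 0, max(1.724, 0) = 1.724, max(27.01, 0) = 27.01
Node uu (S = 127.6): continuation = 1/1.09·[0.4800·0.0000 + 0.5200·0.0000] = 0.0000; exercise value = 0.0000 ≤ continuation, so V_uu = 0.0000
Node ud (S = 80.33): continuation = 1/1.09·[0.4800·0.0000 + 0.5200·1.7238] = 0.8223; exercise value = 0.0000 ≤ continuation, so V_ud = 0.8223
Node dd (S = 50.57): continuation = 1/1.09·[0.4800·1.7238 + 0.5200·27.0113] = 13.6452; exercise value = 19.4250 > continuation, so V_dd = 19.4250 (exercise)
Node u (S = 94.5): continuation = 1/1.09·[0.4800·0.0000 + 0.5200·0.8223] = 0.3923; exercise value = 0.0000 ≤ continuation, so V_u = 0.3923
Node d (S = 59.5): continuation = 1/1.09·[0.4800·0.8223 + 0.5200·19.4250] = 9.6291; exercise value = 10.5000 > continuation, so V_d = 10.5000 (exercise)
Node 0 (S = 70): continuation = 1/1.09·[0.4800·0.3923 + 0.5200·10.5000] = 5.1819; exercise value = 0.0000 ≤ continuation, so V_0 = 5.1819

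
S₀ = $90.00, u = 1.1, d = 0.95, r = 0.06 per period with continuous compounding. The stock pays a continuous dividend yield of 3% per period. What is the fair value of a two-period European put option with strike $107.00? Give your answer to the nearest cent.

$10.63

Per-period risk-free factor R = e^0.06 = 1.0618; dividend-adjusted growth = e^(0.06−0.03) = 1.0305.
Risk-neutral probability p = (1.0305 − 0.95)/(1.1 − 0.95) = 0.0805/0.1500 = 0.5364
Terminal stock prices: S_uu = 108.9, S_ud = 94.05, S_dd = 81.22
Terminal payoffs (K − S): max(-1.9, 0) = 0, max(12.95, 0) = 12.95, max(25.78, 0) = 25.78
Node u (S = 99): V_u = e^(−0.06)·[0.5364·0.0000 + 0.4636·12.9500] = 5.6544
Node d (S = 85.5): V_d = e^(−0.06)·[0.5364·12.9500 + 0.4636·25.7750] = 17.7957
Node 0 (S = 90): V_0 = e^(−0.06)·[0.5364·5.6544 + 0.4636·17.7957] = 10.6265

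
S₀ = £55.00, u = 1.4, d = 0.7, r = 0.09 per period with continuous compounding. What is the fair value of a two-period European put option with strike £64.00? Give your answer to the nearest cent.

£10.06

Risk-neutral probability p = (e^0.09 − 0.7)/(1.4 − 0.7) = 0.3942/0.7000 = 0.5631
Terminal stock prices: S_uu = 107.8, S_ud = 53.9, S_dd = 26.95
Terminal payoffs (K − S): max(-43.8, 0) = 0, max(10.1, 0) = 10.1, max(37.05, 0) = 37.05
Node u (S = 77): V_u = e^(−0.09)·[0.5631·0.0000 + 0.4369·10.1000] = 4.0328
Node d (S = 38.5): V_d = e^(−0.09)·[0.5631·10.1000 + 0.4369·37.0500] = 19.9916
Node 0 (S = 55): V_0 = e^(−0.09)·[0.5631·4.0328 + 0.4369·19.9916] = 10.0579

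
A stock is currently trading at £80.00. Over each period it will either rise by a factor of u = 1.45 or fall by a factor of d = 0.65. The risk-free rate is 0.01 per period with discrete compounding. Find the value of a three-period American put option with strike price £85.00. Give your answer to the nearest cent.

Risk-neutral probability p = (1 + 0.01 − 0.65)/(1.45 − 0.65) = 0.3600/0.8000 = 0.4500
Terminal stock prices: S_uuu = 243.9, S_uud = 109.3, S_udd = 49.01, S_ddd = 21.97
Terminal payoffs (K − S): max(-158.9, 0) = 0, max(-24.33, 0) = 0, max(35.99, 0) = 35.99, max(63.03, 0) = 63.03
Node uu (S = 168.2): continuation = 1/1.01·[0.4500·0.0000 + 0.5500·0.0000] = 0.0000; exercise value = 0.0000 ≤ continuation, so V_uu = 0.0000
Node ud (S = 75.4): continuation = 1/1.01·[0.4500·0.0000 + 0.5500·35.9900] = 19.5985; exercise value = 9.6000 ≤ continuation, so V_ud = 19.5985
Node dd (S = 33.8): continuation = 1/1.01·[0.4500·35.9900 + 0.5500·63.0300] = 50.3584; exercise value = 51.2000 > continuation, so V_dd = 51.2000 (exercise)
Node u (S = 116): continuation = 1/1.01·[0.4500·0.0000 + 0.5500·19.5985] = 10.6725; exercise value = 0.0000 ≤ continuation, so V_u = 10.6725
Node d (S = 52): continuation = 1/1.01·[0.4500·19.5985 + 0.5500·51.2000] = 36.6132; exercise value = 33.0000 ≤ continuation, so V_d = 36.6132
Node 0 (S = 80): continuation = 1/1.01·[0.4500·10.6725 + 0.5500·36.6132] = 24.6929; exercise value = 5.0000 ≤ continuation, so V_0 = 24.6929

£24.69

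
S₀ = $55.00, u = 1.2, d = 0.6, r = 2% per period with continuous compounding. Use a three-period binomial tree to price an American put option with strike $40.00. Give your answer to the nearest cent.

Risk-neutral probability p = (e^0.02 − 0.6)/(1.2 − 0.6) = 0.4202/0.6000 = 0.7003
Terminal stock prices: S_uuu = 95.04, S_uud = 47.52, S_udd = 23.76, S_ddd = 11.88
Terminal payoffs (K − S): max(-55.04, 0) = 0, max(-7.52, 0) = 0, max(16.24, 0) = 16.24, max(28.12, 0) = 28.12
Node uu (S = 79.2): continuation = e^(−0.02)·[0.7003·0.0000 + 0.2997·0.0000] = 0.0000; exercise value = 0.0000 ≤ continuation, so V_uu = 0.0000
Node ud (S = 39.6): continuation = e^(−0.02)·[0.7003·0.0000 + 0.2997·16.2400] = 4.7702; exercise value = 0.4000 ≤ continuation, so V_ud = 4.7702
Node dd (S = 19.8): continuation = e^(−0.02)·[0.7003·16.2400 + 0.2997·28.1200] = 19.4079; exercise value = 20.2000 > continuation, so V_dd = 20.2000 (exercise)
Node u (S = 66): continuation = e^(−0.02)·[0.7003·0.0000 + 0.2997·4.7702] = 1.4012; exercise value = 0.0000 ≤ continuation, so V_u = 1.4012
Node d (S = 33): continuation = e^(−0.02)·[0.7003·4.7702 + 0.2997·20.2000] = 9.2079; exercise value = 7.0000 ≤ continuation, so V_d = 9.2079
Node 0 (S = 55): continuation = e^(−0.02)·[0.7003·1.4012 + 0.2997·9.2079] = 3.6665; exercise value = 0.0000 ≤ continuation, so V_0 = 3.6665

$3.67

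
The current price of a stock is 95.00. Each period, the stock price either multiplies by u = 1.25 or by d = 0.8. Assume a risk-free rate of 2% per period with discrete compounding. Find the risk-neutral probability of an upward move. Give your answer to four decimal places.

Risk-neutral probability p = (1 + 0.02 − 0.8)/(1.25 − 0.8) = 0.2200/0.4500 = 0.4889

p = 0.4889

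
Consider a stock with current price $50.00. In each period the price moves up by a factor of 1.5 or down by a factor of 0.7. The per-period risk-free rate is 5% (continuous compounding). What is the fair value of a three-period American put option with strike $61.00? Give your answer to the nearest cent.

$16.76

Risk-neutral probability p = (e^0.05 − 0.7)/(1.5 − 0.7) = 0.3513/0.8000 = 0.4391
Terminal stock prices: S_uuu = 168.8, S_uud = 78.75, S_udd = 36.75, S_ddd = 17.15
Terminal payoffs (K − S): max(-107.8, 0) = 0, max(-17.75, 0) = 0, max(24.25, 0) = 24.25, max(43.85, 0) = 43.85
Node uu (S = 112.5): continuation = e^(−0.05)·[0.4391·0.0000 + 0.5609·0.0000] = 0.0000; exercise value = 0.0000 ≤ continuation, so V_uu = 0.0000
Node ud (S = 52.5): continuation = e^(−0.05)·[0.4391·0.0000 + 0.5609·24.2500] = 12.9387; exercise value = 8.5000 ≤ continuation, so V_ud = 12.9387
Node dd (S = 24.5): continuation = e^(−0.05)·[0.4391·24.2500 + 0.5609·43.8500] = 33.5250; exercise value = 36.5000 > continuation, so V_dd = 36.5000 (exercise)
Node u (S = 75): continuation = e^(−0.05)·[0.4391·0.0000 + 0.5609·12.9387] = 6.9035; exercise value = 0.0000 ≤ continuation, so V_u = 6.9035
Node d (S = 35): continuation = e^(−0.05)·[0.4391·12.9387 + 0.5609·36.5000] = 24.8789; exercise value = 26.0000 > continuation, so V_d = 26.0000 (exercise)
Node 0 (S = 50): continuation = e^(−0.05)·[0.4391·6.9035 + 0.5609·26.0000] = 16.7559; exercise value = 11.0000 ≤ continuation, so V_0 = 16.7559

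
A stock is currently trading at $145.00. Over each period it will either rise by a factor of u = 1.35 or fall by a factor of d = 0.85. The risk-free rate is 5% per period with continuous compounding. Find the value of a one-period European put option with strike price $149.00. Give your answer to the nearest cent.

Risk-neutral probability p = (e^0.05 − 0.85)/(1.35 − 0.85) = 0.2013/0.5000 = 0.4025
Terminal stock prices: S_u = 195.8, S_d = 123.2
Terminal payoffs (K − S): max(-46.75, 0) = 0, max(25.75, 0) = 25.75
Node 0 (S = 145): V_0 = e^(−0.05)·[0.4025·0.0000 + 0.5975·25.7500] = 14.6342

$14.63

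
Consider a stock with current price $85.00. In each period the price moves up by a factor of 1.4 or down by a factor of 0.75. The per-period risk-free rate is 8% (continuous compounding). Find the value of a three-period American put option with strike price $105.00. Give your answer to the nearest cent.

$22.20

Risk-neutral probability p = (e^0.08 − 0.75)/(1.4 − 0.75) = 0.3333/0.6500 = 0.5127
Terminal stock prices: S_uuu = 233.2, S_uud = 124.9, S_udd = 66.94, S_ddd = 35.86
Terminal payoffs (K − S): max(-128.2, 0) = 0, max(-19.95, 0) = 0, max(38.06, 0) = 38.06, max(69.14, 0) = 69.14
Node uu (S = 166.6): continuation = e^(−0.08)·[0.5127·0.0000 + 0.4873·0.0000] = 0.0000; exercise value = 0.0000 ≤ continuation, so V_uu = 0.0000
Node ud (S = 89.25): continuation = e^(−0.08)·[0.5127·0.0000 + 0.4873·38.0625] = 17.1201; exercise value = 15.7500 ≤ continuation, so V_ud = 17.1201
Node dd (S = 47.81): continuation = e^(−0.08)·[0.5127·38.0625 + 0.4873·69.1406] = 49.1147; exercise value = 57.1875 > continuation, so V_dd = 57.1875 (exercise)
Node u (S = 119): continuation = e^(−0.08)·[0.5127·0.0000 + 0.4873·17.1201] = 7.7004; exercise value = 0.0000 ≤ continuation, so V_u = 7.7004
Node d (S = 63.75): continuation = e^(−0.08)·[0.5127·17.1201 + 0.4873·57.1875] = 33.8257; exercise value = 41.2500 > continuation, so V_d = 41.2500 (exercise)
Node 0 (S = 85): continuation = e^(−0.08)·[0.5127·7.7004 + 0.4873·41.2500] = 22.1986; exercise value = 20.0000 ≤ continuation, so V_0 = 22.1986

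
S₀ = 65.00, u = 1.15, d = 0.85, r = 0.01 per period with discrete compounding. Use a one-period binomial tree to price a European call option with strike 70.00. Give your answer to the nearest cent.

2.51

Risk-neutral probability p = (1 + 0.01 − 0.85)/(1.15 − 0.85) = 0.1600/0.3000 = 0.5333
Terminal stock prices: S_u = 74.75, S_d = 55.25
Terminal payoffs (S − K): max(4.75, 0) = 4.75, max(-14.75, 0) = 0
Node 0 (S = 65): V_0 = 1/1.01·[0.5333·4.7500 + 0.4667·0.0000] = 2.5083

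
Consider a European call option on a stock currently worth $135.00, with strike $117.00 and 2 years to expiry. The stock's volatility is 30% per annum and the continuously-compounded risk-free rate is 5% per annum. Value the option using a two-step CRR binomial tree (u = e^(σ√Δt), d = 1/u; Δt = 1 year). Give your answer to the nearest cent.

CRR parameters: u = e^(σ√Δt) = e^(0.3·√1) = 1.3499, d = 1/u = 0.7408
Per-period rate: rΔt = 0.05·1 = 0.05, so R = e^0.05 = 1.0513
Risk-neutral probability p = (e^0.05 − 0.7408)/(1.3499 − 0.7408) = 0.3105/0.6090 = 0.5097
Terminal stock prices: S_uu = 246, S_ud = 135, S_dd = 74.09
Terminal payoffs (S − K): max(129, 0) = 129, max(18, 0) = 18, max(-42.91, 0) = 0
Node u (S = 182.2): V_u = e^(−0.05)·[0.5097·128.9860 + 0.4903·18.0000] = 70.9371
Node d (S = 100): V_d = e^(−0.05)·[0.5097·18.0000 + 0.4903·0.0000] = 8.7278
Node 0 (S = 135): V_0 = e^(−0.05)·[0.5097·70.9371 + 0.4903·8.7278] = 38.4662

$38.47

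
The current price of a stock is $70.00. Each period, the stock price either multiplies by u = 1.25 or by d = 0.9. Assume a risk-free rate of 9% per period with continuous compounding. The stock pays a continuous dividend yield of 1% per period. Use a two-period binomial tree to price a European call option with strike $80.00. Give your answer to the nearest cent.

Per-period risk-free factor R = e^0.09 = 1.0942; dividend-adjusted growth = e^(0.09−0.01) = 1.0833.
Risk-neutral probability p = (1.0833 − 0.9)/(1.25 − 0.9) = 0.1833/0.3500 = 0.5237
Terminal stock prices: S_uu = 109.4, S_ud = 78.75, S_dd = 56.7
Terminal payoffs (S − K): max(29.38, 0) = 29.38, max(-1.25, 0) = 0, max(-23.3, 0) = 0
Node u (S = 87.5): V_u = e^(−0.09)·[0.5237·29.3750 + 0.4763·0.0000] = 14.0590
Node d (S = 63): V_d = e^(−0.09)·[0.5237·0.0000 + 0.4763·0.0000] = 0.0000
Node 0 (S = 70): V_0 = e^(−0.09)·[0.5237·14.0590 + 0.4763·0.0000] = 6.7287

$6.73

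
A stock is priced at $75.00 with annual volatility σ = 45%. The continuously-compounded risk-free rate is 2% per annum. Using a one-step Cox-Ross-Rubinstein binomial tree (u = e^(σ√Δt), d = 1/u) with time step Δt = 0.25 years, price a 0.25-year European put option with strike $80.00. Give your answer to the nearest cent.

CRR parameters: u = e^(σ√Δt) = e^(0.45·√0.25) = 1.2523, d = 1/u = 0.7985
Per-period rate: rΔt = 0.02·0.25 = 0.005, so R = e^0.005 = 1.0050
Risk-neutral probability p = (e^0.005 − 0.7985)/(1.2523 − 0.7985) = 0.2065/0.4538 = 0.4550
Terminal stock prices: S_u = 93.92, S_d = 59.89
Terminal payoffs (K − S): max(-13.92, 0) = 0, max(20.11, 0) = 20.11
Node 0 (S = 75): V_0 = e^(−0.005)·[0.4550·0.0000 + 0.5450·20.1113] = 10.9054

$10.91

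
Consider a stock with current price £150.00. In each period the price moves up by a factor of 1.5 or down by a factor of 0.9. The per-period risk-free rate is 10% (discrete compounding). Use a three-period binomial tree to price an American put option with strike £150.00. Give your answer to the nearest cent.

£10.47

Risk-neutral probability p = (1 + 0.1 − 0.9)/(1.5 − 0.9) = 0.2000/0.6000 = 0.3333
Terminal stock prices: S_uuu = 506.2, S_uud = 303.8, S_udd = 182.2, S_ddd = 109.4
Terminal payoffs (K − S): max(-356.2, 0) = 0, max(-153.8, 0) = 0, max(-32.25, 0) = 0, max(40.65, 0) = 40.65
Node uu (S = 337.5): continuation = 1/1.1·[0.3333·0.0000 + 0.6667·0.0000] = 0.0000; exercise value = 0.0000 ≤ continuation, so V_uu = 0.0000
Node ud (S = 202.5): continuation = 1/1.1·[0.3333·0.0000 + 0.6667·0.0000] = 0.0000; exercise value = 0.0000 ≤ continuation, so V_ud = 0.0000
Node dd (S = 121.5): continuation = 1/1.1·[0.3333·0.0000 + 0.6667·40.6500] = 24.6364; exercise value = 28.5000 > continuation, so V_dd = 28.5000 (exercise)
Node u (S = 225): continuation = 1/1.1·[0.3333·0.0000 + 0.6667·0.0000] = 0.0000; exercise value = 0.0000 ≤ continuation, so V_u = 0.0000
Node d (S = 135): continuation = 1/1.1·[0.3333·0.0000 + 0.6667·28.5000] = 17.2727; exercise value = 15.0000 ≤ continuation, so V_d = 17.2727
Node 0 (S = 150): continuation = 1/1.1·[0.3333·0.0000 + 0.6667·17.2727] = 10.4683; exercise value = 0.0000 ≤ continuation, so V_0 = 10.4683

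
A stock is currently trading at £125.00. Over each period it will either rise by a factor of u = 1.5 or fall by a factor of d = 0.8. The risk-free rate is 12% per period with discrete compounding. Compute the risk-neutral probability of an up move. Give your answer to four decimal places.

p = 0.4571

Risk-neutral probability p = (1 + 0.12 − 0.8)/(1.5 − 0.8) = 0.3200/0.7000 = 0.4571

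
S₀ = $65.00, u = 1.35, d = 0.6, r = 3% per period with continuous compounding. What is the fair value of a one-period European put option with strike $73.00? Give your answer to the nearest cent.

Risk-neutral probability p = (e^0.03 − 0.6)/(1.35 − 0.6) = 0.4305/0.7500 = 0.5739
Terminal stock prices: S_u = 87.75, S_d = 39
Terminal payoffs (K − S): max(-14.75, 0) = 0, max(34, 0) = 34
Node 0 (S = 65): V_0 = e^(−0.03)·[0.5739·0.0000 + 0.4261·34.0000] = 14.0579

$14.06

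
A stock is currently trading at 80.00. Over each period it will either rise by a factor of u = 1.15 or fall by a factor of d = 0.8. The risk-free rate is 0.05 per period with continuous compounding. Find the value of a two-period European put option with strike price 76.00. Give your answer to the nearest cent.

Risk-neutral probability p = (e^0.05 − 0.8)/(1.15 − 0.8) = 0.2513/0.3500 = 0.7179
Terminal stock prices: S_uu = 105.8, S_ud = 73.6, S_dd = 51.2
Terminal payoffs (K − S): max(-29.8, 0) = 0, max(2.4, 0) = 2.4, max(24.8, 0) = 24.8
Node u (S = 92): V_u = e^(−0.05)·[0.7179·0.0000 + 0.2821·2.4000] = 0.6440
Node d (S = 64): V_d = e^(−0.05)·[0.7179·2.4000 + 0.2821·24.8000] = 8.2934
Node 0 (S = 80): V_0 = e^(−0.05)·[0.7179·0.6440 + 0.2821·8.2934] = 2.6651

2.67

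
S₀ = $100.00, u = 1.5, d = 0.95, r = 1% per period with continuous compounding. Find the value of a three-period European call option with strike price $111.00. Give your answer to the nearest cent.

Risk-neutral probability p = (e^0.01 − 0.95)/(1.5 − 0.95) = 0.0601/0.5500 = 0.1092
Terminal stock prices: S_uuu = 337.5, S_uud = 213.8, S_udd = 135.4, S_ddd = 85.74
Terminal payoffs (S − K): max(226.5, 0) = 226.5, max(102.8, 0) = 102.8, max(24.38, 0) = 24.38, max(-25.26, 0) = 0
Node uu (S = 225): V_uu = e^(−0.01)·[0.1092·226.5000 + 0.8908·102.7500] = 115.1045
Node ud (S = 142.5): V_ud = e^(−0.01)·[0.1092·102.7500 + 0.8908·24.3750] = 32.6045
Node dd (S = 90.25): V_dd = e^(−0.01)·[0.1092·24.3750 + 0.8908·0.0000] = 2.6348
Node u (S = 150): V_u = e^(−0.01)·[0.1092·115.1045 + 0.8908·32.6045] = 41.1979
Node d (S = 95): V_d = e^(−0.01)·[0.1092·32.6045 + 0.8908·2.6348] = 5.8482
Node 0 (S = 100): V_0 = e^(−0.01)·[0.1092·41.1979 + 0.8908·5.8482] = 9.6112

$9.61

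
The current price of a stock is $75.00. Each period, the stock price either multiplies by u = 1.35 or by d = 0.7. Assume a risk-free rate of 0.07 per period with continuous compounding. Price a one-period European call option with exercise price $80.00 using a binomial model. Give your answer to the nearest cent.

Risk-neutral probability p = (e^0.07 − 0.7)/(1.35 − 0.7) = 0.3725/0.6500 = 0.5731
Terminal stock prices: S_u = 101.2, S_d = 52.5
Terminal payoffs (S − K): max(21.25, 0) = 21.25, max(-27.5, 0) = 0
Node 0 (S = 75): V_0 = e^(−0.07)·[0.5731·21.2500 + 0.4269·0.0000] = 11.3548

$11.35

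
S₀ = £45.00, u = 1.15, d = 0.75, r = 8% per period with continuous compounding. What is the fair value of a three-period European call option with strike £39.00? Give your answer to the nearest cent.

Risk-neutral probability p = (e^0.08 − 0.75)/(1.15 − 0.75) = 0.3333/0.4000 = 0.8332
Terminal stock prices: S_uuu = 68.44, S_uud = 44.63, S_udd = 29.11, S_ddd = 18.98
Terminal payoffs (S − K): max(29.44, 0) = 29.44, max(5.634, 0) = 5.634, max(-9.891, 0) = 0, max(-20.02, 0) = 0
Node uu (S = 59.51): V_uu = e^(−0.08)·[0.8332·29.4394 + 0.1668·5.6344] = 23.5110
Node ud (S = 38.81): V_ud = e^(−0.08)·[0.8332·5.6344 + 0.1668·0.0000] = 4.3337
Node dd (S = 25.31): V_dd = e^(−0.08)·[0.8332·0.0000 + 0.1668·0.0000] = 0.0000
Node u (S = 51.75): V_u = e^(−0.08)·[0.8332·23.5110 + 0.1668·4.3337] = 18.7508
Node d (S = 33.75): V_d = e^(−0.08)·[0.8332·4.3337 + 0.1668·0.0000] = 3.3333
Node 0 (S = 45): V_0 = e^(−0.08)·[0.8332·18.7508 + 0.1668·3.3333] = 14.9355

£14.94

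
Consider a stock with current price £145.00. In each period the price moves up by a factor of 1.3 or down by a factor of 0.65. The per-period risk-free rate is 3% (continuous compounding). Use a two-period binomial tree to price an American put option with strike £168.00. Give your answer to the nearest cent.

£40.07

Risk-neutral probability p = (e^0.03 − 0.65)/(1.3 − 0.65) = 0.3805/0.6500 = 0.5853
Terminal stock prices: S_uu = 245.1, S_ud = 122.5, S_dd = 61.26
Terminal payoffs (K − S): max(-77.05, 0) = 0, max(45.47, 0) = 45.47, max(106.7, 0) = 106.7
Node u (S = 188.5): continuation = e^(−0.03)·[0.5853·0.0000 + 0.4147·45.4750] = 18.3005; exercise value = 0.0000 ≤ continuation, so V_u = 18.3005
Node d (S = 94.25): continuation = e^(−0.03)·[0.5853·45.4750 + 0.4147·106.7375] = 68.7848; exercise value = 73.7500 > continuation, so V_d = 73.7500 (exercise)
Node 0 (S = 145): continuation = e^(−0.03)·[0.5853·18.3005 + 0.4147·73.7500] = 40.0741; exercise value = 23.0000 ≤ continuation, so V_0 = 40.0741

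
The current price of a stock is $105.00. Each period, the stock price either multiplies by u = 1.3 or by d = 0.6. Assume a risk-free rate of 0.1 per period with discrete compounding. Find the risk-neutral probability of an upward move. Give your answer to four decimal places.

Risk-neutral probability p = (1 + 0.1 − 0.6)/(1.3 − 0.6) = 0.5000/0.7000 = 0.7143

p = 0.7143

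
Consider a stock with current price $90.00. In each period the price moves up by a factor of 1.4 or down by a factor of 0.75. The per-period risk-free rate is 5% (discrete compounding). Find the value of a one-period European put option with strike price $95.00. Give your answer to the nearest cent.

$14.10

Risk-neutral probability p = (1 + 0.05 − 0.75)/(1.4 − 0.75) = 0.3000/0.6500 = 0.4615
Terminal stock prices: S_u = 126, S_d = 67.5
Terminal payoffs (K − S): max(-31, 0) = 0, max(27.5, 0) = 27.5
Node 0 (S = 90): V_0 = 1/1.05·[0.4615·0.0000 + 0.5385·27.5000] = 14.1026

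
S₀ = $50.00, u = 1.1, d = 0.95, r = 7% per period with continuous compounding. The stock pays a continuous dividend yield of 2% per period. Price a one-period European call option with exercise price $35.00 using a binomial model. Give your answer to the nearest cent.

Per-period risk-free factor R = e^0.07 = 1.0725; dividend-adjusted growth = e^(0.07−0.02) = 1.0513.
Risk-neutral probability p = (1.0513 − 0.95)/(1.1 − 0.95) = 0.1013/0.1500 = 0.6751
Terminal stock prices: S_u = 55, S_d = 47.5
Terminal payoffs (S − K): max(20, 0) = 20, max(12.5, 0) = 12.5
Node 0 (S = 50): V_0 = e^(−0.07)·[0.6751·20.0000 + 0.3249·12.5000] = 16.3761

$16.38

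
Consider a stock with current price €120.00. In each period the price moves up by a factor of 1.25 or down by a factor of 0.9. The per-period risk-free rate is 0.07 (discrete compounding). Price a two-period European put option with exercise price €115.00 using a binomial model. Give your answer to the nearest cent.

Risk-neutral probability p = (1 + 0.07 − 0.9)/(1.25 − 0.9) = 0.1700/0.3500 = 0.4857
Terminal stock prices: S_uu = 187.5, S_ud = 135, S_dd = 97.2
Terminal payoffs (K − S): max(-72.5, 0) = 0, max(-20, 0) = 0, max(17.8, 0) = 17.8
Node u (S = 150): V_u = 1/1.07·[0.4857·0.0000 + 0.5143·0.0000] = 0.0000
Node d (S = 108): V_d = 1/1.07·[0.4857·0.0000 + 0.5143·17.8000] = 8.5554
Node 0 (S = 120): V_0 = 1/1.07·[0.4857·0.0000 + 0.5143·8.5554] = 4.1121

€4.11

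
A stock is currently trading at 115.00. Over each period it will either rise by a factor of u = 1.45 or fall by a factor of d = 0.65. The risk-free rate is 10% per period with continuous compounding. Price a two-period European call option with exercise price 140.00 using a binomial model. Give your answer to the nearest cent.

26.98

Risk-neutral probability p = (e^0.1 − 0.65)/(1.45 − 0.65) = 0.4552/0.8000 = 0.5690
Terminal stock prices: S_uu = 241.8, S_ud = 108.4, S_dd = 48.59
Terminal payoffs (S − K): max(101.8, 0) = 101.8, max(-31.61, 0) = 0, max(-91.41, 0) = 0
Node u (S = 166.8): V_u = e^(−0.1)·[0.5690·101.7875 + 0.4310·0.0000] = 52.4022
Node d (S = 74.75): V_d = e^(−0.1)·[0.5690·0.0000 + 0.4310·0.0000] = 0.0000
Node 0 (S = 115): V_0 = e^(−0.1)·[0.5690·52.4022 + 0.4310·0.0000] = 26.9777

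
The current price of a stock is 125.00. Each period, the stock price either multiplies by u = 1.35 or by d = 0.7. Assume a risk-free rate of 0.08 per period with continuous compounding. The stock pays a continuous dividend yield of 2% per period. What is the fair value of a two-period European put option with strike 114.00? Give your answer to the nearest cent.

Per-period risk-free factor R = e^0.08 = 1.0833; dividend-adjusted growth = e^(0.08−0.02) = 1.0618.
Risk-neutral probability p = (1.0618 − 0.7)/(1.35 − 0.7) = 0.3618/0.6500 = 0.5567
Terminal stock prices: S_uu = 227.8, S_ud = 118.1, S_dd = 61.25
Terminal payoffs (K − S): max(-113.8, 0) = 0, max(-4.125, 0) = 0, max(52.75, 0) = 52.75
Node u (S = 168.8): V_u = e^(−0.08)·[0.5567·0.0000 + 0.4433·0.0000] = 0.0000
Node d (S = 87.5): V_d = e^(−0.08)·[0.5567·0.0000 + 0.4433·52.7500] = 21.5876
Node 0 (S = 125): V_0 = e^(−0.08)·[0.5567·0.0000 + 0.4433·21.5876] = 8.8346

8.83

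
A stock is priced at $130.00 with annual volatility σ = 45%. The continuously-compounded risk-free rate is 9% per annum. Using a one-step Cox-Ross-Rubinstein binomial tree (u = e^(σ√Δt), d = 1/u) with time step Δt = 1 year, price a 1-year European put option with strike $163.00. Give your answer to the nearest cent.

CRR parameters: u = e^(σ√Δt) = e^(0.45·√1) = 1.5683, d = 1/u = 0.6376
Per-period rate: rΔt = 0.09·1 = 0.09, so R = e^0.09 = 1.0942
Risk-neutral probability p = (e^0.09 − 0.6376)/(1.5683 − 0.6376) = 0.4565/0.9307 = 0.4905
Terminal stock prices: S_u = 203.9, S_d = 82.89
Terminal payoffs (K − S): max(-40.88, 0) = 0, max(80.11, 0) = 80.11
Node 0 (S = 130): V_0 = e^(−0.09)·[0.4905·0.0000 + 0.5095·80.1083] = 37.2987

$37.30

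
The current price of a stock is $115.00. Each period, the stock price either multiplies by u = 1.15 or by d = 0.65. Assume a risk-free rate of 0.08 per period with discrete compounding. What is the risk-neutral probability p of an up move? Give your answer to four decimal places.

Risk-neutral probability p = (1 + 0.08 − 0.65)/(1.15 − 0.65) = 0.4300/0.5000 = 0.8600

p = 0.8600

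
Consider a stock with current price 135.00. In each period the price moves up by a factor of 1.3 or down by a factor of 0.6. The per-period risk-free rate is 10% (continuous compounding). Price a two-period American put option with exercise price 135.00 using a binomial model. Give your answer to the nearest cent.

18.48

Risk-neutral probability p = (e^0.1 − 0.6)/(1.3 − 0.6) = 0.5052/0.7000 = 0.7217
Terminal stock prices: S_uu = 228.2, S_ud = 105.3, S_dd = 48.6
Terminal payoffs (K − S): max(-93.15, 0) = 0, max(29.7, 0) = 29.7, max(86.4, 0) = 86.4
Node u (S = 175.5): continuation = e^(−0.1)·[0.7217·0.0000 + 0.2783·29.7000] = 7.4797; exercise value = 0.0000 ≤ continuation, so V_u = 7.4797
Node d (S = 81): continuation = e^(−0.1)·[0.7217·29.7000 + 0.2783·86.4000] = 41.1531; exercise value = 54.0000 > continuation, so V_d = 54.0000 (exercise)
Node 0 (S = 135): continuation = e^(−0.1)·[0.7217·7.4797 + 0.2783·54.0000] = 18.4836; exercise value = 0.0000 ≤ continuation, so V_0 = 18.4836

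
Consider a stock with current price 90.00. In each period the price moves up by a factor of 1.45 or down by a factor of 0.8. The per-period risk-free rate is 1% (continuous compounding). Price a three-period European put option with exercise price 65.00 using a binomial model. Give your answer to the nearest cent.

Risk-neutral probability p = (e^0.01 − 0.8)/(1.45 − 0.8) = 0.2101/0.6500 = 0.3232
Terminal stock prices: S_uuu = 274.4, S_uud = 151.4, S_udd = 83.52, S_ddd = 46.08
Terminal payoffs (K − S): max(-209.4, 0) = 0, max(-86.38, 0) = 0, max(-18.52, 0) = 0, max(18.92, 0) = 18.92
Node uu (S = 189.2): V_uu = e^(−0.01)·[0.3232·0.0000 + 0.6768·0.0000] = 0.0000
Node ud (S = 104.4): V_ud = e^(−0.01)·[0.3232·0.0000 + 0.6768·0.0000] = 0.0000
Node dd (S = 57.6): V_dd = e^(−0.01)·[0.3232·0.0000 + 0.6768·18.9200] = 12.6785
Node u (S = 130.5): V_u = e^(−0.01)·[0.3232·0.0000 + 0.6768·0.0000] = 0.0000
Node d (S = 72): V_d = e^(−0.01)·[0.3232·0.0000 + 0.6768·12.6785] = 8.4960
Node 0 (S = 90): V_0 = e^(−0.01)·[0.3232·0.0000 + 0.6768·8.4960] = 5.6933

5.69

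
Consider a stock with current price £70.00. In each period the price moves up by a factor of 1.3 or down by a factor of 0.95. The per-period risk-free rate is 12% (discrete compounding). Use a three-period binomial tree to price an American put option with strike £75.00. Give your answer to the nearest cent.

Risk-neutral probability p = (1 + 0.12 − 0.95)/(1.3 − 0.95) = 0.1700/0.3500 = 0.4857
Terminal stock prices: S_uuu = 153.8, S_uud = 112.4, S_udd = 82.13, S_ddd = 60.02
Terminal payoffs (K − S): max(-78.79, 0) = 0, max(-37.39, 0) = 0, max(-7.127, 0) = 0, max(14.98, 0) = 14.98
Node uu (S = 118.3): continuation = 1/1.12·[0.4857·0.0000 + 0.5143·0.0000] = 0.0000; exercise value = 0.0000 ≤ continuation, so V_uu = 0.0000
Node ud (S = 86.45): continuation = 1/1.12·[0.4857·0.0000 + 0.5143·0.0000] = 0.0000; exercise value = 0.0000 ≤ continuation, so V_ud = 0.0000
Node dd (S = 63.17): continuation = 1/1.12·[0.4857·0.0000 + 0.5143·14.9838] = 6.8803; exercise value = 11.8250 > continuation, so V_dd = 11.8250 (exercise)
Node u (S = 91): continuation = 1/1.12·[0.4857·0.0000 + 0.5143·0.0000] = 0.0000; exercise value = 0.0000 ≤ continuation, so V_u = 0.0000
Node d (S = 66.5): continuation = 1/1.12·[0.4857·0.0000 + 0.5143·11.8250] = 5.4298; exercise value = 8.5000 > continuation, so V_d = 8.5000 (exercise)
Node 0 (S = 70): continuation = 1/1.12·[0.4857·0.0000 + 0.5143·8.5000] = 3.9031; exercise value = 5.0000 > continuation, so V_0 = 5.0000 (exercise)

£5.00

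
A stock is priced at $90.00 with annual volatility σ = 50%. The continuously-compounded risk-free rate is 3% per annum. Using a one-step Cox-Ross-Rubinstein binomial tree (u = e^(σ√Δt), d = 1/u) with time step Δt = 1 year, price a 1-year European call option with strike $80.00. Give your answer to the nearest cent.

CRR parameters: u = e^(σ√Δt) = e^(0.5·√1) = 1.6487, d = 1/u = 0.6065
Per-period rate: rΔt = 0.03·1 = 0.03, so R = e^0.03 = 1.0305
Risk-neutral probability p = (e^0.03 − 0.6065)/(1.6487 − 0.6065) = 0.4239/1.0422 = 0.4068
Terminal stock prices: S_u = 148.4, S_d = 54.59
Terminal payoffs (S − K): max(68.38, 0) = 68.38, max(-25.41, 0) = 0
Node 0 (S = 90): V_0 = e^(−0.03)·[0.4068·68.3849 + 0.5932·0.0000] = 26.9943

$26.99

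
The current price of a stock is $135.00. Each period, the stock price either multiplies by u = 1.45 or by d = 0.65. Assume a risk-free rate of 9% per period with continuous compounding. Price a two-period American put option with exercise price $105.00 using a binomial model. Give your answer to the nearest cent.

Risk-neutral probability p = (e^0.09 − 0.65)/(1.45 − 0.65) = 0.4442/0.8000 = 0.5552
Terminal stock prices: S_uu = 283.8, S_ud = 127.2, S_dd = 57.04
Terminal payoffs (K − S): max(-178.8, 0) = 0, max(-22.24, 0) = 0, max(47.96, 0) = 47.96
Node u (S = 195.8): continuation = e^(−0.09)·[0.5552·0.0000 + 0.4448·0.0000] = 0.0000; exercise value = 0.0000 ≤ continuation, so V_u = 0.0000
Node d (S = 87.75): continuation = e^(−0.09)·[0.5552·0.0000 + 0.4448·47.9625] = 19.4968; exercise value = 17.2500 ≤ continuation, so V_d = 19.4968
Node 0 (S = 135): continuation = e^(−0.09)·[0.5552·0.0000 + 0.4448·19.4968] = 7.9254; exercise value = 0.0000 ≤ continuation, so V_0 = 7.9254

$7.93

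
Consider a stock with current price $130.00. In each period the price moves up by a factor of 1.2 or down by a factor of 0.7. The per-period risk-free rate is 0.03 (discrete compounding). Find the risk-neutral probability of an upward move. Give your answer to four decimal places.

Risk-neutral probability p = (1 + 0.03 − 0.7)/(1.2 − 0.7) = 0.3300/0.5000 = 0.6600

p = 0.6600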